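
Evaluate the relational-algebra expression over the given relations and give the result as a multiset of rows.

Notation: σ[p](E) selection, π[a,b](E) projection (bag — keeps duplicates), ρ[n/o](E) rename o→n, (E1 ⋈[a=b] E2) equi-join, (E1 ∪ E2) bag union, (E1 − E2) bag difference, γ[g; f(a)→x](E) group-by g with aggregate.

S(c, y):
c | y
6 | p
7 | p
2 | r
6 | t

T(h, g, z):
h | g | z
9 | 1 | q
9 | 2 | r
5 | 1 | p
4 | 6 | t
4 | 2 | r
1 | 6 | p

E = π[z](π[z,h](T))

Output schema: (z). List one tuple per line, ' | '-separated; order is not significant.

Stepwise |·|:
  T → 6
  π[z,h](T) → 6
  π[z](π[z,h](T)) → 6

== RESULT ==
z
p
p
q
r
r
t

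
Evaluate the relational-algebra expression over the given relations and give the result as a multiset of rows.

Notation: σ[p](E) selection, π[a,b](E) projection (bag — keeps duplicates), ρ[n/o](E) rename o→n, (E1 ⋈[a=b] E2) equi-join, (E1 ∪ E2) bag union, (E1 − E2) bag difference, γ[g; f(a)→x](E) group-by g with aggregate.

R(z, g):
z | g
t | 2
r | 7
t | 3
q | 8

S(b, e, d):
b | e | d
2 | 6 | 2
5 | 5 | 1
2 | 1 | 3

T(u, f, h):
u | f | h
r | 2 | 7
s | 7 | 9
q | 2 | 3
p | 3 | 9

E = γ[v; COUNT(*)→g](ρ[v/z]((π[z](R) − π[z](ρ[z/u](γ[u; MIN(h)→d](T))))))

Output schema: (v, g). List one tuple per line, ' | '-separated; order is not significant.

Subexpression sizes:
  R → 4
  π[z](R) → 4
  T → 4
  γ[u; MIN(h)→d](T) → 4
  ρ[z/u](γ[u; MIN(h)→d](T)) → 4
  π[z](ρ[z/u](γ[u; MIN(h)→d](T))) → 4
  (π[z](R) − π[z](ρ[z/u](γ[u; MIN(h)→d](T)))) → 2
  ρ[v/z]((π[z](R) − π[z](ρ[z/u](γ[u; MIN(h)→d](T))))) → 2
  γ[v; COUNT(*)→g](ρ[v/z]((π[z](R) − π[z](ρ[z/u](γ[u; MIN(h)→d](T)))))) → 1

== RESULT ==
v | g
t | 2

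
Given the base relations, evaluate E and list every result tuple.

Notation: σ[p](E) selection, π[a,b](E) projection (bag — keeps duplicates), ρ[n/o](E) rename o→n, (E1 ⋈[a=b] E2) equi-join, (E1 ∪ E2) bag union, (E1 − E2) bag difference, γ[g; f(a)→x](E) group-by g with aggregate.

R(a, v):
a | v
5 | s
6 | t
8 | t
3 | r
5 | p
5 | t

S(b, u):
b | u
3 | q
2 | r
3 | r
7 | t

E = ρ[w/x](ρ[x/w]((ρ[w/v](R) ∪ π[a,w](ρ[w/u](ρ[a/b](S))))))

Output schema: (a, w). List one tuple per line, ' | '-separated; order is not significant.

Row counts bottom-up:
  R → 6
  ρ[w/v](R) → 6
  S → 4
  ρ[a/b](S) → 4
  ρ[w/u](ρ[a/b](S)) → 4
  π[a,w](ρ[w/u](ρ[a/b](S))) → 4
  (ρ[w/v](R) ∪ π[a,w](ρ[w/u](ρ[a/b](S)))) → 10
  ρ[x/w]((ρ[w/v](R) ∪ π[a,w](ρ[w/u](ρ[a/b](S))))) → 10
  ρ[w/x](ρ[x/w]((ρ[w/v](R) ∪ π[a,w](ρ[w/u](ρ[a/b](S)))))) → 10

== RESULT ==
a | w
2 | r
3 | q
3 | r
3 | r
5 | p
5 | s
5 | t
6 | t
7 | t
8 | t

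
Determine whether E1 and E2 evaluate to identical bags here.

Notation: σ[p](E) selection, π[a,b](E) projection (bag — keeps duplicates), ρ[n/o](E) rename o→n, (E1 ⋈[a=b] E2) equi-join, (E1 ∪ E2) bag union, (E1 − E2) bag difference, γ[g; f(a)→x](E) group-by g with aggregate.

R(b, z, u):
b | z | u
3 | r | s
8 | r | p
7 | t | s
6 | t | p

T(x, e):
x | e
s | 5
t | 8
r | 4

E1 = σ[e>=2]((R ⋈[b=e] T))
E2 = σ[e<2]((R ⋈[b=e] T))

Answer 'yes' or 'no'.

E1 stepwise |·|:
  R → 4
  T → 3
  (R ⋈[b=e] T) → 1
  σ[e>=2]((R ⋈[b=e] T)) → 1
E2 stepwise |·|:
  R → 4
  T → 3
  (R ⋈[b=e] T) → 1
  σ[e<2]((R ⋈[b=e] T)) → 0

E1 result:
b | z | u | x | e
8 | r | p | t | 8
E2 result:
b | z | u | x | e
(0 rows)
Witness: (8, 'r', 'p', 't', 8) appears 1× in E1 but 0× in E2.

no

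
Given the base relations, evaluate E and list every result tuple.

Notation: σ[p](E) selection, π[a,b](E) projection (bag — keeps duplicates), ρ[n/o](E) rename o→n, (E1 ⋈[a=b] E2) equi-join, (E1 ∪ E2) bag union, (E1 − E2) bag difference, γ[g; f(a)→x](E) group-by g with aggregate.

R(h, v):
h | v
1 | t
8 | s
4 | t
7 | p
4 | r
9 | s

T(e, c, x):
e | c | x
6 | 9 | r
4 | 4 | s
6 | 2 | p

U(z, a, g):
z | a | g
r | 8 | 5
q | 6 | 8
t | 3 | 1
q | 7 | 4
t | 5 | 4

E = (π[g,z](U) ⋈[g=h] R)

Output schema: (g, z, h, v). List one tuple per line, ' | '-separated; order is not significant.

Row counts bottom-up:
  U → 5
  π[g,z](U) → 5
  R → 6
  (π[g,z](U) ⋈[g=h] R) → 6

== RESULT ==
g | z | h | v
1 | t | 1 | t
4 | q | 4 | r
4 | q | 4 | t
4 | t | 4 | r
4 | t | 4 | t
8 | q | 8 | s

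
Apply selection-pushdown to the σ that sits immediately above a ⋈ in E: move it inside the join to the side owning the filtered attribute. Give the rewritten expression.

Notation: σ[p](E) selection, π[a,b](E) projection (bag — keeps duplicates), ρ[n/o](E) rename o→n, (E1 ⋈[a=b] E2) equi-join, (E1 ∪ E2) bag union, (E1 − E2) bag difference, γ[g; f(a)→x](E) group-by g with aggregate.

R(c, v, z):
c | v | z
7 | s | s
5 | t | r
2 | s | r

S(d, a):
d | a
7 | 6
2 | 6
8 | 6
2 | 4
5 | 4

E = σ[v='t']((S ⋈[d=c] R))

σ filters on v, owned by the right side.
E' = (S ⋈[d=c] σ[v='t'](R))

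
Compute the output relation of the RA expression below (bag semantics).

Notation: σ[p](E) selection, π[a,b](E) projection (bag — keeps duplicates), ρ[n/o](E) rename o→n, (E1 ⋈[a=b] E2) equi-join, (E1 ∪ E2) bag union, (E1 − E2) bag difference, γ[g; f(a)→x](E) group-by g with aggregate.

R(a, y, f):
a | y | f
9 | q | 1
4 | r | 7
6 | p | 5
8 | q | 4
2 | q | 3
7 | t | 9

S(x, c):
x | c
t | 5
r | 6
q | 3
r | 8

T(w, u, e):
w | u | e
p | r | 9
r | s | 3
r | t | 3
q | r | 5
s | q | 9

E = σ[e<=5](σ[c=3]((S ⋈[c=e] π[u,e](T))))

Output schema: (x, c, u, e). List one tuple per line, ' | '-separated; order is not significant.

Subexpression sizes:
  S → 4
  T → 5
  π[u,e](T) → 5
  (S ⋈[c=e] π[u,e](T)) → 3
  σ[c=3]((S ⋈[c=e] π[u,e](T))) → 2
  σ[e<=5](σ[c=3]((S ⋈[c=e] π[u,e](T)))) → 2

== RESULT ==
x | c | u | e
q | 3 | s | 3
q | 3 | t | 3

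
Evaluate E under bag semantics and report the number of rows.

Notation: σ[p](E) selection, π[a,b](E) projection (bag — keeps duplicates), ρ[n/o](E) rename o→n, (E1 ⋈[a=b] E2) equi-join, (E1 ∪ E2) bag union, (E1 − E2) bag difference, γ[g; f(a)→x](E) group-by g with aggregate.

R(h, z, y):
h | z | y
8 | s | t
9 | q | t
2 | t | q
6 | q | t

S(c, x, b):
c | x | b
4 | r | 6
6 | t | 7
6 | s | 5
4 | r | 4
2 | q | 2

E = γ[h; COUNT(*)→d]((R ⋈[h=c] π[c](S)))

Subexpression sizes:
  R → 4
  S → 5
  π[c](S) → 5
  (R ⋈[h=c] π[c](S)) → 3
  γ[h; COUNT(*)→d]((R ⋈[h=c] π[c](S))) → 2

|E| = 2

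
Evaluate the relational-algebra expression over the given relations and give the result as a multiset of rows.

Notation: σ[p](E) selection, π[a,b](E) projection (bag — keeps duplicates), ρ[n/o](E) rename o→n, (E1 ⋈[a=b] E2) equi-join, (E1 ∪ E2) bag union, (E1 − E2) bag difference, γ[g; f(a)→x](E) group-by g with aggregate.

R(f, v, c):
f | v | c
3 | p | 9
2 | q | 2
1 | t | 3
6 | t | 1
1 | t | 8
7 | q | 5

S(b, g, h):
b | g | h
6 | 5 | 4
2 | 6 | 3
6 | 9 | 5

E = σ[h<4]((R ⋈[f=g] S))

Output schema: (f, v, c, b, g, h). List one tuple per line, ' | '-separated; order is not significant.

Subexpression sizes:
  R → 6
  S → 3
  (R ⋈[f=g] S) → 1
  σ[h<4]((R ⋈[f=g] S)) → 1

== RESULT ==
f | v | c | b | g | h
6 | t | 1 | 2 | 6 | 3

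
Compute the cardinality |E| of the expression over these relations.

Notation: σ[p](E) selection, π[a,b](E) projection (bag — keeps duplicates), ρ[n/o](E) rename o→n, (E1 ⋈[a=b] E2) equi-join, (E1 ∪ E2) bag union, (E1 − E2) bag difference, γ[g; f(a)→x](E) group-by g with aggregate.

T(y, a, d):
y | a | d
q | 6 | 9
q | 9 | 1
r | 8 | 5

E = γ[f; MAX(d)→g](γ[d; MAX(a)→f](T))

Per-node cardinality:
  T → 3
  γ[d; MAX(a)→f](T) → 3
  γ[f; MAX(d)→g](γ[d; MAX(a)→f](T)) → 3

|E| = 3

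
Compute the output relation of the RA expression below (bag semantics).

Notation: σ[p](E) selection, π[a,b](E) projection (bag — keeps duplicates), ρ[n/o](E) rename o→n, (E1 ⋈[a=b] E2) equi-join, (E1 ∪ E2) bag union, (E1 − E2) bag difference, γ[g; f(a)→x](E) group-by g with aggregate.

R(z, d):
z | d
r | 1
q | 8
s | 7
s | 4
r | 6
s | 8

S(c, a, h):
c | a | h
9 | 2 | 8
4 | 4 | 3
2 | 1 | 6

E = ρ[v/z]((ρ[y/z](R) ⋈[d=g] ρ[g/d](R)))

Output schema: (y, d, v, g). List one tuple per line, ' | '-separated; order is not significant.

Per-node cardinality:
  R → 6
  ρ[y/z](R) → 6
  R → 6
  ρ[g/d](R) → 6
  (ρ[y/z](R) ⋈[d=g] ρ[g/d](R)) → 8
  ρ[v/z]((ρ[y/z](R) ⋈[d=g] ρ[g/d](R))) → 8

== RESULT ==
y | d | v | g
q | 8 | q | 8
q | 8 | s | 8
r | 1 | r | 1
r | 6 | r | 6
s | 4 | s | 4
s | 7 | s | 7
s | 8 | q | 8
s | 8 | s | 8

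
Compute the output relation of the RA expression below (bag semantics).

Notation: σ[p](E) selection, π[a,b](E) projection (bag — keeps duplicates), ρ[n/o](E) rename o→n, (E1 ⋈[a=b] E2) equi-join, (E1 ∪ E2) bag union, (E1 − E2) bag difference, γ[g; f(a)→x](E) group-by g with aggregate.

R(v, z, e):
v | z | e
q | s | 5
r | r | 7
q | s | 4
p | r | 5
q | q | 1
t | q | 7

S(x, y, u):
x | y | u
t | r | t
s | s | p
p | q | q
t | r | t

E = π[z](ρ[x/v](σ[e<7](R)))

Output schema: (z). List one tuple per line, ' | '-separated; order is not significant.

Stepwise |·|:
  R → 6
  σ[e<7](R) → 4
  ρ[x/v](σ[e<7](R)) → 4
  π[z](ρ[x/v](σ[e<7](R))) → 4

== RESULT ==
z
q
r
s
s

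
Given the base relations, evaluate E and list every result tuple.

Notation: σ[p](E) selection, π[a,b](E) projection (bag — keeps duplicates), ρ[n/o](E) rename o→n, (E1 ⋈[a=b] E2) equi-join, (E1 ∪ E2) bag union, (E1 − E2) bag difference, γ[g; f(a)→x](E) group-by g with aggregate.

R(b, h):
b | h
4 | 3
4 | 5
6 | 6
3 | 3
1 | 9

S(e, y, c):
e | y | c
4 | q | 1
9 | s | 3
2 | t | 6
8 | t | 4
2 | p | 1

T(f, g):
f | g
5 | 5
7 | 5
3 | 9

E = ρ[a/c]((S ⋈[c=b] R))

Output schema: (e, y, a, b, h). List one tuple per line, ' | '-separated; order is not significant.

Stepwise |·|:
  S → 5
  R → 5
  (S ⋈[c=b] R) → 6
  ρ[a/c]((S ⋈[c=b] R)) → 6

== RESULT ==
e | y | a | b | h
2 | p | 1 | 1 | 9
2 | t | 6 | 6 | 6
4 | q | 1 | 1 | 9
8 | t | 4 | 4 | 3
8 | t | 4 | 4 | 5
9 | s | 3 | 3 | 3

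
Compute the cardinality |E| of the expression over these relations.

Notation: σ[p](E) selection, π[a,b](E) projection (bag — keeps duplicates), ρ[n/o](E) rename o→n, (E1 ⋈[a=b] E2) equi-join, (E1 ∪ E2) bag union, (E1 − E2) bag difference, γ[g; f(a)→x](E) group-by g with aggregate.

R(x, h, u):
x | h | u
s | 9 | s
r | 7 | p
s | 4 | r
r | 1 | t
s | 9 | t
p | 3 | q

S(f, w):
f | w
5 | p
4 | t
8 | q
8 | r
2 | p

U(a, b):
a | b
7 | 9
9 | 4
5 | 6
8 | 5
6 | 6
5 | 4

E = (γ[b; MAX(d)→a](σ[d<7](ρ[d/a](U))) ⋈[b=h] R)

Stepwise |·|:
  U → 6
  ρ[d/a](U) → 6
  σ[d<7](ρ[d/a](U)) → 3
  γ[b; MAX(d)→a](σ[d<7](ρ[d/a](U))) → 2
  R → 6
  (γ[b; MAX(d)→a](σ[d<7](ρ[d/a](U))) ⋈[b=h] R) → 1

|E| = 1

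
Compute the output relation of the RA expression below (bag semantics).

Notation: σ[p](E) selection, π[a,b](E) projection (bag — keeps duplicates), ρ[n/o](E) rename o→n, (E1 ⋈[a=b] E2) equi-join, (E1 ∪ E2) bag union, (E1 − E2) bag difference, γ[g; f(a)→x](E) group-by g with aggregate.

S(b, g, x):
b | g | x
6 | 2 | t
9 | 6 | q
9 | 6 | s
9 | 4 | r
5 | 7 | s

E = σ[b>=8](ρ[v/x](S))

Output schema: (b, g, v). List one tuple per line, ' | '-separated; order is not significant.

Row counts bottom-up:
  S → 5
  ρ[v/x](S) → 5
  σ[b>=8](ρ[v/x](S)) → 3

== RESULT ==
b | g | v
9 | 4 | r
9 | 6 | q
9 | 6 | s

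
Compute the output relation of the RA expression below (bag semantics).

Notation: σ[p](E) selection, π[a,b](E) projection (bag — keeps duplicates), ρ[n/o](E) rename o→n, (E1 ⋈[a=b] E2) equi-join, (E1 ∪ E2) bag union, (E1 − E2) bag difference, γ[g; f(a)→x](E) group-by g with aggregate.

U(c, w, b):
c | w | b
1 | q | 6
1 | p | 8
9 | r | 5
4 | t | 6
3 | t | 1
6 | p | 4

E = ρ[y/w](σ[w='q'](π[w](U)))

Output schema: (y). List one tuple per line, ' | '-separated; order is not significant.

Per-node cardinality:
  U → 6
  π[w](U) → 6
  σ[w='q'](π[w](U)) → 1
  ρ[y/w](σ[w='q'](π[w](U))) → 1

== RESULT ==
y
q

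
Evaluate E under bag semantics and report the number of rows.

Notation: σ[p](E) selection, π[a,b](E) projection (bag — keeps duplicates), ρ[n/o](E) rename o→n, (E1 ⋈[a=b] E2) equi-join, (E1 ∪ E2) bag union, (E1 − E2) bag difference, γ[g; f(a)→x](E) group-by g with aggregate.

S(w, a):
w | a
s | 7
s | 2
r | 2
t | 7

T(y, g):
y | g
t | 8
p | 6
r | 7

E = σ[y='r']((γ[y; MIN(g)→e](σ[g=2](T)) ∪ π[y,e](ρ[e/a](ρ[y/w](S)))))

Per-node cardinality:
  T → 3
  σ[g=2](T) → 0
  γ[y; MIN(g)→e](σ[g=2](T)) → 0
  S → 4
  ρ[y/w](S) → 4
  ρ[e/a](ρ[y/w](S)) → 4
  π[y,e](ρ[e/a](ρ[y/w](S))) → 4
  (γ[y; MIN(g)→e](σ[g=2](T)) ∪ π[y,e](ρ[e/a](ρ[y/w](S)))) → 4
  σ[y='r']((γ[y; MIN(g)→e](σ[g=2](T)) ∪ π[y,e](ρ[e/a](ρ[y/w](S))))) → 1

|E| = 1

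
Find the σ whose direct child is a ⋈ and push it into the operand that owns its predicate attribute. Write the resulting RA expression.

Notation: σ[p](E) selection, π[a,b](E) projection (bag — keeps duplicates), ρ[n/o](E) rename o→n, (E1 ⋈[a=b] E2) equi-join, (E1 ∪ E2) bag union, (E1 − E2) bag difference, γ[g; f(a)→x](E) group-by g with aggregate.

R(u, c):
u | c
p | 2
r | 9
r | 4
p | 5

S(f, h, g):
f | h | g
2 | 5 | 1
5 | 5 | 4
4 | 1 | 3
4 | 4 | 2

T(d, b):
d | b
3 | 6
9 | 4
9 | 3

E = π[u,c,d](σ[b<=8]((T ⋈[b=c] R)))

σ filters on b, owned by the left side.
E' = π[u,c,d]((σ[b<=8](T) ⋈[b=c] R))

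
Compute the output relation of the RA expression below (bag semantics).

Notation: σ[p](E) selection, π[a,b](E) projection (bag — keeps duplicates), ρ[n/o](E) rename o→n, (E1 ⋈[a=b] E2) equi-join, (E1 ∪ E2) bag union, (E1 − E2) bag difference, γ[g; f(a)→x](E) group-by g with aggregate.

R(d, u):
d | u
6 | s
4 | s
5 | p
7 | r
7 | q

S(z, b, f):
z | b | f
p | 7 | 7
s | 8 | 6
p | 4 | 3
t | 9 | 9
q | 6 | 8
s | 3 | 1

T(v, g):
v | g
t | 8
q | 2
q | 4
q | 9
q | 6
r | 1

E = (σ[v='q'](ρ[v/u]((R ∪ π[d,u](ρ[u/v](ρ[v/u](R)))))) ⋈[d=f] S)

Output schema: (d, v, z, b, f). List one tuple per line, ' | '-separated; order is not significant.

Per-node cardinality:
  R → 5
  R → 5
  ρ[v/u](R) → 5
  ρ[u/v](ρ[v/u](R)) → 5
  π[d,u](ρ[u/v](ρ[v/u](R))) → 5
  (R ∪ π[d,u](ρ[u/v](ρ[v/u](R)))) → 10
  ρ[v/u]((R ∪ π[d,u](ρ[u/v](ρ[v/u](R))))) → 10
  σ[v='q'](ρ[v/u]((R ∪ π[d,u](ρ[u/v](ρ[v/u](R)))))) → 2
  S → 6
  (σ[v='q'](ρ[v/u]((R ∪ π[d,u](ρ[u/v](ρ[v/u](R)))))) ⋈[d=f] S) → 2

== RESULT ==
d | v | z | b | f
7 | q | p | 7 | 7
7 | q | p | 7 | 7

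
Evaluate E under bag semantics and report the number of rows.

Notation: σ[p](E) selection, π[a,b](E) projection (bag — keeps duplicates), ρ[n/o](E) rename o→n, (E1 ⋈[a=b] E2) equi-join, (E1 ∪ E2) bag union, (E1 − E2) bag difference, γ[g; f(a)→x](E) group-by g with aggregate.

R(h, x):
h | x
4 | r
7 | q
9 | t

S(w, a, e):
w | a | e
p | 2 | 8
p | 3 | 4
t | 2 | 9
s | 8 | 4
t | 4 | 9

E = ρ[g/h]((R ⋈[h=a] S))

Subexpression sizes:
  R → 3
  S → 5
  (R ⋈[h=a] S) → 1
  ρ[g/h]((R ⋈[h=a] S)) → 1

|E| = 1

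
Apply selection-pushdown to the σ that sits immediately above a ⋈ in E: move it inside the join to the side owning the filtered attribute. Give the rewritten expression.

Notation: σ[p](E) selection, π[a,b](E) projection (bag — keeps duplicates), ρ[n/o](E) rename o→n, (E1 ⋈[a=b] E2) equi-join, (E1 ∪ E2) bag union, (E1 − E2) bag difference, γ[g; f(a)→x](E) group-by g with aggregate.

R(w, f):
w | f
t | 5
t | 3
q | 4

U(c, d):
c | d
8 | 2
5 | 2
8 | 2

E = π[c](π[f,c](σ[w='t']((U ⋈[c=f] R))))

σ filters on w, owned by the right side.
E' = π[c](π[f,c]((U ⋈[c=f] σ[w='t'](R))))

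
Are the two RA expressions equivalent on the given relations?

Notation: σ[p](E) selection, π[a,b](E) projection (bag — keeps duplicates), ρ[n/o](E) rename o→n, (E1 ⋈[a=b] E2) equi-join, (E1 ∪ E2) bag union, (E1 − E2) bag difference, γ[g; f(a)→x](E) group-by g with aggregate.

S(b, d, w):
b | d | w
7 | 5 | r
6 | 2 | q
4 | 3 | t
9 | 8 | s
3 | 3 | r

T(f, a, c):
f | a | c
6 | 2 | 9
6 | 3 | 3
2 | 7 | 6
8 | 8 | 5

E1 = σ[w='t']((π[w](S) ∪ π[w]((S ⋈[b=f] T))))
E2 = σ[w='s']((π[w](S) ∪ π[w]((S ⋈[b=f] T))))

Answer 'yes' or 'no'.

E1 stepwise |·|:
  S → 5
  π[w](S) → 5
  S → 5
  T → 4
  (S ⋈[b=f] T) → 2
  π[w]((S ⋈[b=f] T)) → 2
  (π[w](S) ∪ π[w]((S ⋈[b=f] T))) → 7
  σ[w='t']((π[w](S) ∪ π[w]((S ⋈[b=f] T)))) → 1
E2 stepwise |·|:
  S → 5
  π[w](S) → 5
  S → 5
  T → 4
  (S ⋈[b=f] T) → 2
  π[w]((S ⋈[b=f] T)) → 2
  (π[w](S) ∪ π[w]((S ⋈[b=f] T))) → 7
  σ[w='s']((π[w](S) ∪ π[w]((S ⋈[b=f] T)))) → 1

E1 result:
w
t
E2 result:
w
s
Witness: ('t',) appears 1× in E1 but 0× in E2.

no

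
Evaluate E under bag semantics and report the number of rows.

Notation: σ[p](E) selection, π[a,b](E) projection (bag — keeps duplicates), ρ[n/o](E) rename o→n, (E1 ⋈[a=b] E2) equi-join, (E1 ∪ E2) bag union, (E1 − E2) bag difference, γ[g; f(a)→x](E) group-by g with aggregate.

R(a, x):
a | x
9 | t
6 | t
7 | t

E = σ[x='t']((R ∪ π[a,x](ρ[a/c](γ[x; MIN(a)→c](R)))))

Row counts bottom-up:
  R → 3
  R → 3
  γ[x; MIN(a)→c](R) → 1
  ρ[a/c](γ[x; MIN(a)→c](R)) → 1
  π[a,x](ρ[a/c](γ[x; MIN(a)→c](R))) → 1
  (R ∪ π[a,x](ρ[a/c](γ[x; MIN(a)→c](R)))) → 4
  σ[x='t']((R ∪ π[a,x](ρ[a/c](γ[x; MIN(a)→c](R))))) → 4

|E| = 4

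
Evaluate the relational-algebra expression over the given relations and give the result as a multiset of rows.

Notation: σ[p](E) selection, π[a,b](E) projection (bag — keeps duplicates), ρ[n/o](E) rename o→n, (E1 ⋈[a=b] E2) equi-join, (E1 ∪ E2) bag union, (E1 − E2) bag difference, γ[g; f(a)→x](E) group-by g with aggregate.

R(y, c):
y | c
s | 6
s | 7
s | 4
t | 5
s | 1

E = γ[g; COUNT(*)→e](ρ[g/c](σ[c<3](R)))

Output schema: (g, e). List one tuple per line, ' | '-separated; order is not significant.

Per-node cardinality:
  R → 5
  σ[c<3](R) → 1
  ρ[g/c](σ[c<3](R)) → 1
  γ[g; COUNT(*)→e](ρ[g/c](σ[c<3](R))) → 1

== RESULT ==
g | e
1 | 1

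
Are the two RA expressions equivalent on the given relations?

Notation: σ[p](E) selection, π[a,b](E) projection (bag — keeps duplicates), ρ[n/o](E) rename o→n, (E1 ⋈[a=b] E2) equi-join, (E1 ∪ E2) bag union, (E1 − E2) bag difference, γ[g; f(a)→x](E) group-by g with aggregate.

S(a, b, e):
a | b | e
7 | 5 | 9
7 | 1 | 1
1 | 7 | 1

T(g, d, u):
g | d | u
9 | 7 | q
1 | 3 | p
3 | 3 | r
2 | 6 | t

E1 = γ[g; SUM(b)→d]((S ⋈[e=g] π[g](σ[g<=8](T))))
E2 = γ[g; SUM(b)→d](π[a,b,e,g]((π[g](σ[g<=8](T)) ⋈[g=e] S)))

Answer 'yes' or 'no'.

E1 subexpression sizes:
  S → 3
  T → 4
  σ[g<=8](T) → 3
  π[g](σ[g<=8](T)) → 3
  (S ⋈[e=g] π[g](σ[g<=8](T))) → 2
  γ[g; SUM(b)→d]((S ⋈[e=g] π[g](σ[g<=8](T)))) → 1
E2 subexpression sizes:
  T → 4
  σ[g<=8](T) → 3
  π[g](σ[g<=8](T)) → 3
  S → 3
  (π[g](σ[g<=8](T)) ⋈[g=e] S) → 2
  π[a,b,e,g]((π[g](σ[g<=8](T)) ⋈[g=e] S)) → 2
  γ[g; SUM(b)→d](π[a,b,e,g]((π[g](σ[g<=8](T)) ⋈[g=e] S))) → 1

E1 and E2 produce the same multiset:
g | d
1 | 8

yes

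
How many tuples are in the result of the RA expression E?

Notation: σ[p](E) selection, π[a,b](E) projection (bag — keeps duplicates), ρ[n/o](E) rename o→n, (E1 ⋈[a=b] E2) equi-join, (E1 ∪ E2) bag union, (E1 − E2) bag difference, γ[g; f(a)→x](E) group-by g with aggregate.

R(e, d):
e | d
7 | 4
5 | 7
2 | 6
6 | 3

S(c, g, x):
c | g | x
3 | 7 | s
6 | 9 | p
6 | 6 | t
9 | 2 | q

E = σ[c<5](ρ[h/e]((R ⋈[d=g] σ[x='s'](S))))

Stepwise |·|:
  R → 4
  S → 4
  σ[x='s'](S) → 1
  (R ⋈[d=g] σ[x='s'](S)) → 1
  ρ[h/e]((R ⋈[d=g] σ[x='s'](S))) → 1
  σ[c<5](ρ[h/e]((R ⋈[d=g] σ[x='s'](S)))) → 1

|E| = 1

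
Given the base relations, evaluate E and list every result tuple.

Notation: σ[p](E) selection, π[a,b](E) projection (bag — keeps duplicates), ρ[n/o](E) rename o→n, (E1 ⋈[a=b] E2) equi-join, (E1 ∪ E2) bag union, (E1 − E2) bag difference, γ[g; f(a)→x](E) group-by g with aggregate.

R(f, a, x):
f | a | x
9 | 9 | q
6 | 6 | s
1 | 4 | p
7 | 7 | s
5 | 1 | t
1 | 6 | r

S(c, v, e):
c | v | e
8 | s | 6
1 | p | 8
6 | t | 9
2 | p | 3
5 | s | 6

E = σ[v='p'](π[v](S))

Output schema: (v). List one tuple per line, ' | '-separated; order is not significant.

Subexpression sizes:
  S → 5
  π[v](S) → 5
  σ[v='p'](π[v](S)) → 2

== RESULT ==
v
p
p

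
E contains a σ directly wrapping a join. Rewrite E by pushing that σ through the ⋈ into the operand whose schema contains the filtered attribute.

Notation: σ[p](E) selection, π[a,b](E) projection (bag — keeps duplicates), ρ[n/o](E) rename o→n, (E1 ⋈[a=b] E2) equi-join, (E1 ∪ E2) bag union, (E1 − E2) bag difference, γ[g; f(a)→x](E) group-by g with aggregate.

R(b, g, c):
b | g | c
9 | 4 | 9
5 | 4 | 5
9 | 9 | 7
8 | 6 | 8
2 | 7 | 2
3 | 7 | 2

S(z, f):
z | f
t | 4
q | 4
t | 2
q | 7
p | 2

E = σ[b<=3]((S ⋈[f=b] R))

σ filters on b, owned by the right side.
E' = (S ⋈[f=b] σ[b<=3](R))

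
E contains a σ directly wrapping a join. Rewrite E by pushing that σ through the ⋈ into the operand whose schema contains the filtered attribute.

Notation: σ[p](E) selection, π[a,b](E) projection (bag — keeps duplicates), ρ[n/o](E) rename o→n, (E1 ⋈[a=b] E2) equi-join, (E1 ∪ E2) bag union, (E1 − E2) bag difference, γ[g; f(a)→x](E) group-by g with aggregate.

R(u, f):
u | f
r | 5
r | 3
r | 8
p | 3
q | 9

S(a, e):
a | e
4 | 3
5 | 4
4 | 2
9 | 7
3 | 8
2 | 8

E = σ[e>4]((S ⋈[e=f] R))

σ filters on e, owned by the left side.
E' = (σ[e>4](S) ⋈[e=f] R)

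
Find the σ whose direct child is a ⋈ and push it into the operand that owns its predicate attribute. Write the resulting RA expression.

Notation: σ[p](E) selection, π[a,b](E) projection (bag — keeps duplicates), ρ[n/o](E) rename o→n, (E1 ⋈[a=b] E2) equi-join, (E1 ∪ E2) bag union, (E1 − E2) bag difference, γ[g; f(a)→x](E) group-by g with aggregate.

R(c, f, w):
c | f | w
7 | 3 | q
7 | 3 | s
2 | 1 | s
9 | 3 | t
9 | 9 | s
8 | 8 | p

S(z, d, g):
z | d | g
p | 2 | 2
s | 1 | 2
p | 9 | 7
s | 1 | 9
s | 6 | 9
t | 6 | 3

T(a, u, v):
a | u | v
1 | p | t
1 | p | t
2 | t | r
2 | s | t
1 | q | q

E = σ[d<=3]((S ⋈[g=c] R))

σ filters on d, owned by the left side.
E' = (σ[d<=3](S) ⋈[g=c] R)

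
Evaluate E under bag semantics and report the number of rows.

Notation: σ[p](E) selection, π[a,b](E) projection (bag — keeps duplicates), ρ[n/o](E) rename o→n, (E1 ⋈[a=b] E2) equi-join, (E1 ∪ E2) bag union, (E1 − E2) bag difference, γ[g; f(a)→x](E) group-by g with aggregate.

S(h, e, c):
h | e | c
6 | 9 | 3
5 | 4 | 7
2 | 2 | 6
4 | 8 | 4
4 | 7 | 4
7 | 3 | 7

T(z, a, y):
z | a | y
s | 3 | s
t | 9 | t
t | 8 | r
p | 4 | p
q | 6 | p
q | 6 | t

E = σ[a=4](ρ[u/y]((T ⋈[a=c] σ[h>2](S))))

Stepwise |·|:
  T → 6
  S → 6
  σ[h>2](S) → 5
  (T ⋈[a=c] σ[h>2](S)) → 3
  ρ[u/y]((T ⋈[a=c] σ[h>2](S))) → 3
  σ[a=4](ρ[u/y]((T ⋈[a=c] σ[h>2](S)))) → 2

|E| = 2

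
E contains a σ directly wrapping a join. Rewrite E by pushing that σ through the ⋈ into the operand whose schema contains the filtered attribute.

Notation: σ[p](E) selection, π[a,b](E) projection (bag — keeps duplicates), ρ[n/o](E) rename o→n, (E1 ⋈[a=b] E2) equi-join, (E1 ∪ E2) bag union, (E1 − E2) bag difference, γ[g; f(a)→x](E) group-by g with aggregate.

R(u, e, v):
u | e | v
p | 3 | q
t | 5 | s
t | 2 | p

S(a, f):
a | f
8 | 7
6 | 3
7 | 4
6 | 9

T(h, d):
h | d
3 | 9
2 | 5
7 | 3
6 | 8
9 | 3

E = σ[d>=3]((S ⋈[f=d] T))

σ filters on d, owned by the right side.
E' = (S ⋈[f=d] σ[d>=3](T))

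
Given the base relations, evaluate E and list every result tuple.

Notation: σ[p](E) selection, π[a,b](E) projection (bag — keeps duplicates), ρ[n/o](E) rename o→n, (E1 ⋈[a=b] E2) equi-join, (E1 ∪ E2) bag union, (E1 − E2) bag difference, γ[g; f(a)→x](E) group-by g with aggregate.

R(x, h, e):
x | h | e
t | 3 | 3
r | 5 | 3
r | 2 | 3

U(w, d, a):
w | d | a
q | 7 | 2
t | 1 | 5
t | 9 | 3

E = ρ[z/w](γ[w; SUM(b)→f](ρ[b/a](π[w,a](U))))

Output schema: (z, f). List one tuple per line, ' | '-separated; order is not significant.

Subexpression sizes:
  U → 3
  π[w,a](U) → 3
  ρ[b/a](π[w,a](U)) → 3
  γ[w; SUM(b)→f](ρ[b/a](π[w,a](U))) → 2
  ρ[z/w](γ[w; SUM(b)→f](ρ[b/a](π[w,a](U)))) → 2

== RESULT ==
z | f
q | 2
t | 8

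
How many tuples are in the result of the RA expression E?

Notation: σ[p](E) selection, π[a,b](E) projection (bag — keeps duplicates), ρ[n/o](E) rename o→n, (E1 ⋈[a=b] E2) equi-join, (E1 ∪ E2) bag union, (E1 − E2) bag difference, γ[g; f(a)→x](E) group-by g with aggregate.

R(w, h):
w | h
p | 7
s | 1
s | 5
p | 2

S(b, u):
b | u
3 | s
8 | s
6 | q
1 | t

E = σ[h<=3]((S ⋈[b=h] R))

Subexpression sizes:
  S → 4
  R → 4
  (S ⋈[b=h] R) → 1
  σ[h<=3]((S ⋈[b=h] R)) → 1

|E| = 1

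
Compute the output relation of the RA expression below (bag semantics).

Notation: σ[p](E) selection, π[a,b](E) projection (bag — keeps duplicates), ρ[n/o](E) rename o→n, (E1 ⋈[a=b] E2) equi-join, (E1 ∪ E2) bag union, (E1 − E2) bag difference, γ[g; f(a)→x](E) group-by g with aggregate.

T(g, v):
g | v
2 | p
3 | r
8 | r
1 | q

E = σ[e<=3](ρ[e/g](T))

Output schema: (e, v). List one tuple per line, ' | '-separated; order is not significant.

Subexpression sizes:
  T → 4
  ρ[e/g](T) → 4
  σ[e<=3](ρ[e/g](T)) → 3

== RESULT ==
e | v
1 | q
2 | p
3 | r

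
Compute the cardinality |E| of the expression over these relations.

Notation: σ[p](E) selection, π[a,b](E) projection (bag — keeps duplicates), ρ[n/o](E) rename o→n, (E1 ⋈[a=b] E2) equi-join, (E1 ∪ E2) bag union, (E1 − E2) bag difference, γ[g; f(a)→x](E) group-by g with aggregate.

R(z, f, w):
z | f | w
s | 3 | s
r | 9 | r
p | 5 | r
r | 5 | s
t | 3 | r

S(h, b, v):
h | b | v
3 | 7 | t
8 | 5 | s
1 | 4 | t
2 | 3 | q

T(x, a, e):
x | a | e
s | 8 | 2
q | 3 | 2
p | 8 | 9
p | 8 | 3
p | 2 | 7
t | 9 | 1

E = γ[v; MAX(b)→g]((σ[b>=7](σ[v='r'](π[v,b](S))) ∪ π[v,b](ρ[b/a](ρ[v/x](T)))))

Row counts bottom-up:
  S → 4
  π[v,b](S) → 4
  σ[v='r'](π[v,b](S)) → 0
  σ[b>=7](σ[v='r'](π[v,b](S))) → 0
  T → 6
  ρ[v/x](T) → 6
  ρ[b/a](ρ[v/x](T)) → 6
  π[v,b](ρ[b/a](ρ[v/x](T))) → 6
  (σ[b>=7](σ[v='r'](π[v,b](S))) ∪ π[v,b](ρ[b/a](ρ[v/x](T)))) → 6
  γ[v; MAX(b)→g]((σ[b>=7](σ[v='r'](π[v,b](S))) ∪ π[v,b](ρ[b/a](ρ[v/x](T))))) → 4

|E| = 4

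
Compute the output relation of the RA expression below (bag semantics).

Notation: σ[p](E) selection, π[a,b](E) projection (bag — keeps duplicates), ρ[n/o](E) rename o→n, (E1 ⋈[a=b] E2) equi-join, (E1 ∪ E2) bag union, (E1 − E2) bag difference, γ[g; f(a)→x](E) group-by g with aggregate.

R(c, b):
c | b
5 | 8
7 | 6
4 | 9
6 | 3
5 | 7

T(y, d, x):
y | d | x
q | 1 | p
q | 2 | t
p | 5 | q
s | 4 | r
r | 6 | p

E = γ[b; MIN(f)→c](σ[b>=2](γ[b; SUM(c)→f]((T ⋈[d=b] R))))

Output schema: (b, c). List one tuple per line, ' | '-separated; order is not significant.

Stepwise |·|:
  T → 5
  R → 5
  (T ⋈[d=b] R) → 1
  γ[b; SUM(c)→f]((T ⋈[d=b] R)) → 1
  σ[b>=2](γ[b; SUM(c)→f]((T ⋈[d=b] R))) → 1
  γ[b; MIN(f)→c](σ[b>=2](γ[b; SUM(c)→f]((T ⋈[d=b] R)))) → 1

== RESULT ==
b | c
6 | 7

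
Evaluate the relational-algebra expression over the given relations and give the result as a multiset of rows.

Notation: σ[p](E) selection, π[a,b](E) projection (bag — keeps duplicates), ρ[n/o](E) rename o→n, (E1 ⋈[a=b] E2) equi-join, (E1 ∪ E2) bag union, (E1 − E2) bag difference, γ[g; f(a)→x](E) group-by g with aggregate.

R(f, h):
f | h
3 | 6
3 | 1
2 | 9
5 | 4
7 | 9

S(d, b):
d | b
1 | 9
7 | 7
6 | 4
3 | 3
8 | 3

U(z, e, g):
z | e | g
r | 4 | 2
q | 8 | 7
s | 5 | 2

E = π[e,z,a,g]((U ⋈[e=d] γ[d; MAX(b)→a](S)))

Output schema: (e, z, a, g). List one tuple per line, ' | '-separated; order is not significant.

Stepwise |·|:
  U → 3
  S → 5
  γ[d; MAX(b)→a](S) → 5
  (U ⋈[e=d] γ[d; MAX(b)→a](S)) → 1
  π[e,z,a,g]((U ⋈[e=d] γ[d; MAX(b)→a](S))) → 1

== RESULT ==
e | z | a | g
8 | q | 3 | 7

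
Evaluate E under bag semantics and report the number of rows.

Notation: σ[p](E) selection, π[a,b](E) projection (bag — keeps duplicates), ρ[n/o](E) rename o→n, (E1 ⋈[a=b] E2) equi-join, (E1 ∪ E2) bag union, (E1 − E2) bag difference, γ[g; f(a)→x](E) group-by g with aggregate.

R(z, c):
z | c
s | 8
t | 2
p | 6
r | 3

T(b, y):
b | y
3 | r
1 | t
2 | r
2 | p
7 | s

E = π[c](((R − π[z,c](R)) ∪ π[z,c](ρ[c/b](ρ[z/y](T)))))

Stepwise |·|:
  R → 4
  R → 4
  π[z,c](R) → 4
  (R − π[z,c](R)) → 0
  T → 5
  ρ[z/y](T) → 5
  ρ[c/b](ρ[z/y](T)) → 5
  π[z,c](ρ[c/b](ρ[z/y](T))) → 5
  ((R − π[z,c](R)) ∪ π[z,c](ρ[c/b](ρ[z/y](T)))) → 5
  π[c](((R − π[z,c](R)) ∪ π[z,c](ρ[c/b](ρ[z/y](T))))) → 5

|E| = 5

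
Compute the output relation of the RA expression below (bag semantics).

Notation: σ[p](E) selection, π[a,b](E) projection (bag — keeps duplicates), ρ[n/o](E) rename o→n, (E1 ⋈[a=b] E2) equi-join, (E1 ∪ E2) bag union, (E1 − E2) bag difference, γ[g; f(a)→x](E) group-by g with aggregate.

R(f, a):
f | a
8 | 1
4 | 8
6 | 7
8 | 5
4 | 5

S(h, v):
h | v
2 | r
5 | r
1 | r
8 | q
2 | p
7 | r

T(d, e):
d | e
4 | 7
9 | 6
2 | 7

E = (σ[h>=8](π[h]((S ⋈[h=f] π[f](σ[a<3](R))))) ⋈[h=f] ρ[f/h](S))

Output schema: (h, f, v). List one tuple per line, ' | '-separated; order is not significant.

Row counts bottom-up:
  S → 6
  R → 5
  σ[a<3](R) → 1
  π[f](σ[a<3](R)) → 1
  (S ⋈[h=f] π[f](σ[a<3](R))) → 1
  π[h]((S ⋈[h=f] π[f](σ[a<3](R)))) → 1
  σ[h>=8](π[h]((S ⋈[h=f] π[f](σ[a<3](R))))) → 1
  S → 6
  ρ[f/h](S) → 6
  (σ[h>=8](π[h]((S ⋈[h=f] π[f](σ[a<3](R))))) ⋈[h=f] ρ[f/h](S)) → 1

== RESULT ==
h | f | v
8 | 8 | q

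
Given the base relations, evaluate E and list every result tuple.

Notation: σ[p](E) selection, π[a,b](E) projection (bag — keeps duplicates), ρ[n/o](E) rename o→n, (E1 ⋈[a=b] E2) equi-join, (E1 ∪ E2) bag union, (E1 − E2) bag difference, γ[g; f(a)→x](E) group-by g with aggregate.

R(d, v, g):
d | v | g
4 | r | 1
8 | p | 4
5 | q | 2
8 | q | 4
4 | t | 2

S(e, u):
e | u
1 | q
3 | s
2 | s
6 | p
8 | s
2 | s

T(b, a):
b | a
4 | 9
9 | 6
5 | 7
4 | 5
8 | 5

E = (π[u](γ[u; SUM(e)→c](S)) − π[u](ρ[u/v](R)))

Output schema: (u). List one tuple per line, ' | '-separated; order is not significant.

Stepwise |·|:
  S → 6
  γ[u; SUM(e)→c](S) → 3
  π[u](γ[u; SUM(e)→c](S)) → 3
  R → 5
  ρ[u/v](R) → 5
  π[u](ρ[u/v](R)) → 5
  (π[u](γ[u; SUM(e)→c](S)) − π[u](ρ[u/v](R))) → 1

== RESULT ==
u
s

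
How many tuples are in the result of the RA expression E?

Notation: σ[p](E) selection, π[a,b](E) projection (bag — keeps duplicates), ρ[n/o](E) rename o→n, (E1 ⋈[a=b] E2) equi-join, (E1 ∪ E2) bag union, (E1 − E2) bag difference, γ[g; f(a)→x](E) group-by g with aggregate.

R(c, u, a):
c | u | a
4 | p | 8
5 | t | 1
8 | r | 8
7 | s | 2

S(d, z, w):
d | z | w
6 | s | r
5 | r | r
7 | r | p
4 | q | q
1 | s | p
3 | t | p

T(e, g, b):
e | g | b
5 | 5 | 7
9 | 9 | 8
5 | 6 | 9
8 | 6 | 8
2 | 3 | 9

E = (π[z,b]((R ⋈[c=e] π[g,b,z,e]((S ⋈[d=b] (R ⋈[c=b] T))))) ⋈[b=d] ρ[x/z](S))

Stepwise |·|:
  R → 4
  S → 6
  R → 4
  T → 5
  (R ⋈[c=b] T) → 3
  (S ⋈[d=b] (R ⋈[c=b] T)) → 1
  π[g,b,z,e]((S ⋈[d=b] (R ⋈[c=b] T))) → 1
  (R ⋈[c=e] π[g,b,z,e]((S ⋈[d=b] (R ⋈[c=b] T)))) → 1
  π[z,b]((R ⋈[c=e] π[g,b,z,e]((S ⋈[d=b] (R ⋈[c=b] T))))) → 1
  S → 6
  ρ[x/z](S) → 6
  (π[z,b]((R ⋈[c=e] π[g,b,z,e]((S ⋈[d=b] (R ⋈[c=b] T))))) ⋈[b=d] ρ[x/z](S)) → 1

|E| = 1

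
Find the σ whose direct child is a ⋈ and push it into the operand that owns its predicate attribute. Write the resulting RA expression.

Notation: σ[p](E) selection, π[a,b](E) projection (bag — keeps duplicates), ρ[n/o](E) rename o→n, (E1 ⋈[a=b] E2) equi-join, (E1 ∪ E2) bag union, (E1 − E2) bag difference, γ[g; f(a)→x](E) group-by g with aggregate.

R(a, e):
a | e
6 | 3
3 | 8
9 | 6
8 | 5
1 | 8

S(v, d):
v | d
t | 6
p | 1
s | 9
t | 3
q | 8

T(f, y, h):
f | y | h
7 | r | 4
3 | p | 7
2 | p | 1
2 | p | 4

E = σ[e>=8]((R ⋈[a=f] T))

σ filters on e, owned by the left side.
E' = (σ[e>=8](R) ⋈[a=f] T)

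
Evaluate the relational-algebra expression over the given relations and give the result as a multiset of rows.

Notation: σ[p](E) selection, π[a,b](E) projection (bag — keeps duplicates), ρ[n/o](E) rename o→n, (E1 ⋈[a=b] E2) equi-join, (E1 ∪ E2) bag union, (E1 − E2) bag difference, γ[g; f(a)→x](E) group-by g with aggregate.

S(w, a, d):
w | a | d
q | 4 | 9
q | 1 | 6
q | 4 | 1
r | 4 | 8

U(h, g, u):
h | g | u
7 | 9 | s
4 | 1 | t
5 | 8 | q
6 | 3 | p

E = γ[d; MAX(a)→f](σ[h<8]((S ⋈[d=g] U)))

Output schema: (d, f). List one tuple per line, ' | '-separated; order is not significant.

Subexpression sizes:
  S → 4
  U → 4
  (S ⋈[d=g] U) → 3
  σ[h<8]((S ⋈[d=g] U)) → 3
  γ[d; MAX(a)→f](σ[h<8]((S ⋈[d=g] U))) → 3

== RESULT ==
d | f
1 | 4
8 | 4
9 | 4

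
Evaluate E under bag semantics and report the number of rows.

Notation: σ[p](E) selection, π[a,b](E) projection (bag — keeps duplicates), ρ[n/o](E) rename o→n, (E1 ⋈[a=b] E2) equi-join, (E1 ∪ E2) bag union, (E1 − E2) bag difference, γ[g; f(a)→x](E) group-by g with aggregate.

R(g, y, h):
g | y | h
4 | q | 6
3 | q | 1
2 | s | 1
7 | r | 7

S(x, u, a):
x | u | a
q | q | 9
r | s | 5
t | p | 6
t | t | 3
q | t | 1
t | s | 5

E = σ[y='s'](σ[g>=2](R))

Subexpression sizes:
  R → 4
  σ[g>=2](R) → 4
  σ[y='s'](σ[g>=2](R)) → 1

|E| = 1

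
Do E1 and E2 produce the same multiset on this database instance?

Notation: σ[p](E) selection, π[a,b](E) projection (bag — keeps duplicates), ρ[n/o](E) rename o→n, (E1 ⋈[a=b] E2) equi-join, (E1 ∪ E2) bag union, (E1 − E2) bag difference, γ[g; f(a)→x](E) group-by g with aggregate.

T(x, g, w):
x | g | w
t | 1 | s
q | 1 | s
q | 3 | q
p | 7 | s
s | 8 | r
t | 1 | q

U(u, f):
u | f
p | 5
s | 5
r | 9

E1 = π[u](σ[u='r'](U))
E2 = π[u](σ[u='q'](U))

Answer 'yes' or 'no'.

E1 stepwise |·|:
  U → 3
  σ[u='r'](U) → 1
  π[u](σ[u='r'](U)) → 1
E2 stepwise |·|:
  U → 3
  σ[u='q'](U) → 0
  π[u](σ[u='q'](U)) → 0

E1 result:
u
r
E2 result:
u
(0 rows)
Witness: ('r',) appears 1× in E1 but 0× in E2.

no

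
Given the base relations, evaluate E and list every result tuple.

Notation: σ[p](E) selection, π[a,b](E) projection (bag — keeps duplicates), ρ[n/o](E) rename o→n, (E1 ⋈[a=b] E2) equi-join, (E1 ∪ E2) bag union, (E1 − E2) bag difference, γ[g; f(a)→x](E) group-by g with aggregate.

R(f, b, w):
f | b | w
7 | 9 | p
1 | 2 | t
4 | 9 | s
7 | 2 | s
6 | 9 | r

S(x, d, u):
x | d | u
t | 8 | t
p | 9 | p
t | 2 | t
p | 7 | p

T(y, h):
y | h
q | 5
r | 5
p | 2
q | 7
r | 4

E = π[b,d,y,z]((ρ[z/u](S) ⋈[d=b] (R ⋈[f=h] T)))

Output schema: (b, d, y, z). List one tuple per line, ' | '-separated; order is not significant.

Subexpression sizes:
  S → 4
  ρ[z/u](S) → 4
  R → 5
  T → 5
  (R ⋈[f=h] T) → 3
  (ρ[z/u](S) ⋈[d=b] (R ⋈[f=h] T)) → 3
  π[b,d,y,z]((ρ[z/u](S) ⋈[d=b] (R ⋈[f=h] T))) → 3

== RESULT ==
b | d | y | z
2 | 2 | q | t
9 | 9 | q | p
9 | 9 | r | p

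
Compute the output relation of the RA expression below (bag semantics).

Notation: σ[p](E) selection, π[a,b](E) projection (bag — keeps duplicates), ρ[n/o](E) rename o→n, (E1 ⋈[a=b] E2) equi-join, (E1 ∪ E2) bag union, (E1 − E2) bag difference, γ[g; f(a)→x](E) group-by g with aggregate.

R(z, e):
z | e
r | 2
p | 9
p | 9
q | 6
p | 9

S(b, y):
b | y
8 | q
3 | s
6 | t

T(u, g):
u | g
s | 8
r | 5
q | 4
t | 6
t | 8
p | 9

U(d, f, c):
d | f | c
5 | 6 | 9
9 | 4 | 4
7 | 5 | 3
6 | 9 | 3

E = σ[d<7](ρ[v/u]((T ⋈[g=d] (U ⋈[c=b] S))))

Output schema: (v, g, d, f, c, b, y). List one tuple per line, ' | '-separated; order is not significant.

Per-node cardinality:
  T → 6
  U → 4
  S → 3
  (U ⋈[c=b] S) → 2
  (T ⋈[g=d] (U ⋈[c=b] S)) → 1
  ρ[v/u]((T ⋈[g=d] (U ⋈[c=b] S))) → 1
  σ[d<7](ρ[v/u]((T ⋈[g=d] (U ⋈[c=b] S)))) → 1

== RESULT ==
v | g | d | f | c | b | y
t | 6 | 6 | 9 | 3 | 3 | s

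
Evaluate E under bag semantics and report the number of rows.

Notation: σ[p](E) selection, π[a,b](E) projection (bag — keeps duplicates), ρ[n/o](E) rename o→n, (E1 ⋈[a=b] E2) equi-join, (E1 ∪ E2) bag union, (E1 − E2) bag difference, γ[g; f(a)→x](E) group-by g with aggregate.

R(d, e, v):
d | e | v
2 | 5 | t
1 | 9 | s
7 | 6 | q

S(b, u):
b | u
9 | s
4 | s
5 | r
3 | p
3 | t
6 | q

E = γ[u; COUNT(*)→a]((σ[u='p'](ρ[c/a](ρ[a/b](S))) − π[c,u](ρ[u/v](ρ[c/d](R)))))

Row counts bottom-up:
  S → 6
  ρ[a/b](S) → 6
  ρ[c/a](ρ[a/b](S)) → 6
  σ[u='p'](ρ[c/a](ρ[a/b](S))) → 1
  R → 3
  ρ[c/d](R) → 3
  ρ[u/v](ρ[c/d](R)) → 3
  π[c,u](ρ[u/v](ρ[c/d](R))) → 3
  (σ[u='p'](ρ[c/a](ρ[a/b](S))) − π[c,u](ρ[u/v](ρ[c/d](R)))) → 1
  γ[u; COUNT(*)→a]((σ[u='p'](ρ[c/a](ρ[a/b](S))) − π[c,u](ρ[u/v](ρ[c/d](R))))) → 1

|E| = 1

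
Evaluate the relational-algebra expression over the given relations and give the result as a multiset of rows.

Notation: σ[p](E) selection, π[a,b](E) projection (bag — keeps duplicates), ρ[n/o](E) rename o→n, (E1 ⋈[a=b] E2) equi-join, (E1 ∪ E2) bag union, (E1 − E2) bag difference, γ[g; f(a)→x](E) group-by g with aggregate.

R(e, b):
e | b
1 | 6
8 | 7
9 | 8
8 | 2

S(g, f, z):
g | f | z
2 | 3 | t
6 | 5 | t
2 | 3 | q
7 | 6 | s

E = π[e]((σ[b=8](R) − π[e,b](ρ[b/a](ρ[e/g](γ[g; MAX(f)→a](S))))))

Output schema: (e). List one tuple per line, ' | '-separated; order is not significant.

Row counts bottom-up:
  R → 4
  σ[b=8](R) → 1
  S → 4
  γ[g; MAX(f)→a](S) → 3
  ρ[e/g](γ[g; MAX(f)→a](S)) → 3
  ρ[b/a](ρ[e/g](γ[g; MAX(f)→a](S))) → 3
  π[e,b](ρ[b/a](ρ[e/g](γ[g; MAX(f)→a](S)))) → 3
  (σ[b=8](R) − π[e,b](ρ[b/a](ρ[e/g](γ[g; MAX(f)→a](S))))) → 1
  π[e]((σ[b=8](R) − π[e,b](ρ[b/a](ρ[e/g](γ[g; MAX(f)→a](S)))))) → 1

== RESULT ==
e
9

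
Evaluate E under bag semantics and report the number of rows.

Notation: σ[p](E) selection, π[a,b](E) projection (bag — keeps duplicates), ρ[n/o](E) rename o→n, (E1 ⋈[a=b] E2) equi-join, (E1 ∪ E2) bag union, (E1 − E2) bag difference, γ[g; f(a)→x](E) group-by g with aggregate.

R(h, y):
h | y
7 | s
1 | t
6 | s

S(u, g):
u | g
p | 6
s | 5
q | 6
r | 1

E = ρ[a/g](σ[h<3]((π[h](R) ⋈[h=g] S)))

Stepwise |·|:
  R → 3
  π[h](R) → 3
  S → 4
  (π[h](R) ⋈[h=g] S) → 3
  σ[h<3]((π[h](R) ⋈[h=g] S)) → 1
  ρ[a/g](σ[h<3]((π[h](R) ⋈[h=g] S))) → 1

|E| = 1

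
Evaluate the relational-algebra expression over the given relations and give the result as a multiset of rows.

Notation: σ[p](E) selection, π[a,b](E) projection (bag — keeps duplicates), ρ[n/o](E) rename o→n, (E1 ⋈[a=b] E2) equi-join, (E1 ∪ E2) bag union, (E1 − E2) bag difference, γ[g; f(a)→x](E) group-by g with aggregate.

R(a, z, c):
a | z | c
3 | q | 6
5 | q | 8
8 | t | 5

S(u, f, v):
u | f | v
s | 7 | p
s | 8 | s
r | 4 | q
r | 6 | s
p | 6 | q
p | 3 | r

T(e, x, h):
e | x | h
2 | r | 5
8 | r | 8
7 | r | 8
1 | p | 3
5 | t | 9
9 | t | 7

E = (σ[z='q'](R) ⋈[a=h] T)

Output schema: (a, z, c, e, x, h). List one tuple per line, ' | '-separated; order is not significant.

Row counts bottom-up:
  R → 3
  σ[z='q'](R) → 2
  T → 6
  (σ[z='q'](R) ⋈[a=h] T) → 2

== RESULT ==
a | z | c | e | x | h
3 | q | 6 | 1 | p | 3
5 | q | 8 | 2 | r | 5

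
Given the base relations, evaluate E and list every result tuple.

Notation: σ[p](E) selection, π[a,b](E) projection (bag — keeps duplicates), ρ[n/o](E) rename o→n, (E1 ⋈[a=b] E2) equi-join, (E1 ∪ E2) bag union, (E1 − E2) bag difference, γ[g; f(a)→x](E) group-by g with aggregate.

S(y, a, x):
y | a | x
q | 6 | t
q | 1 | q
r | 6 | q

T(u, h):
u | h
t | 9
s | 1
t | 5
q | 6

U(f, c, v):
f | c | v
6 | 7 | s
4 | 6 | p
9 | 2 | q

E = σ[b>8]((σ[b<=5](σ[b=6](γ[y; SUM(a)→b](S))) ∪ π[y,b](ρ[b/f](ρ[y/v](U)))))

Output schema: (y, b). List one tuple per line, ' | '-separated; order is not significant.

Stepwise |·|:
  S → 3
  γ[y; SUM(a)→b](S) → 2
  σ[b=6](γ[y; SUM(a)→b](S)) → 1
  σ[b<=5](σ[b=6](γ[y; SUM(a)→b](S))) → 0
  U → 3
  ρ[y/v](U) → 3
  ρ[b/f](ρ[y/v](U)) → 3
  π[y,b](ρ[b/f](ρ[y/v](U))) → 3
  (σ[b<=5](σ[b=6](γ[y; SUM(a)→b](S))) ∪ π[y,b](ρ[b/f](ρ[y/v](U)))) → 3
  σ[b>8]((σ[b<=5](σ[b=6](γ[y; SUM(a)→b](S))) ∪ π[y,b](ρ[b/f](ρ[y/v](U))))) → 1

== RESULT ==
y | b
q | 9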